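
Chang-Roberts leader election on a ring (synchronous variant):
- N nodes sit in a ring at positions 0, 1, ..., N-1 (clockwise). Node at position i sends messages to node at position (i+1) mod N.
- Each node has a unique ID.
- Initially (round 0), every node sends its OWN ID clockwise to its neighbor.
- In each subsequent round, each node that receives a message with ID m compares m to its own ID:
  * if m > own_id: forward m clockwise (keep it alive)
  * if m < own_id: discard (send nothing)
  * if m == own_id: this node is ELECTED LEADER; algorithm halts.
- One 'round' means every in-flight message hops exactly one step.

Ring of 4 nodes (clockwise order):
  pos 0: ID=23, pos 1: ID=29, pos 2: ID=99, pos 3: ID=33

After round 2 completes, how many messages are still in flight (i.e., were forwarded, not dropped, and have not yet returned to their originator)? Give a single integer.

Round 1: pos1(id29) recv 23: drop; pos2(id99) recv 29: drop; pos3(id33) recv 99: fwd; pos0(id23) recv 33: fwd
Round 2: pos0(id23) recv 99: fwd; pos1(id29) recv 33: fwd
After round 2: 2 messages still in flight

Answer: 2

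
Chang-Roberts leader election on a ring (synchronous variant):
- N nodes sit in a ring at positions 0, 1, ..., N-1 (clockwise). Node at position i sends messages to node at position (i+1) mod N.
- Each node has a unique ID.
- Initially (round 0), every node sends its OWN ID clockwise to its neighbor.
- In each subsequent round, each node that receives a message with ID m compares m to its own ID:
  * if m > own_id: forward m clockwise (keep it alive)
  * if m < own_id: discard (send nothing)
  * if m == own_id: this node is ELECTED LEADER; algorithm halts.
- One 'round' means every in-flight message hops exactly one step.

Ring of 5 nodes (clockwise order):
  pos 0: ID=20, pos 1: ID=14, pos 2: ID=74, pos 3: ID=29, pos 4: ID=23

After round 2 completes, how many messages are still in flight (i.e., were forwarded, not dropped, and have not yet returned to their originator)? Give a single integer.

Answer: 3

Derivation:
Round 1: pos1(id14) recv 20: fwd; pos2(id74) recv 14: drop; pos3(id29) recv 74: fwd; pos4(id23) recv 29: fwd; pos0(id20) recv 23: fwd
Round 2: pos2(id74) recv 20: drop; pos4(id23) recv 74: fwd; pos0(id20) recv 29: fwd; pos1(id14) recv 23: fwd
After round 2: 3 messages still in flight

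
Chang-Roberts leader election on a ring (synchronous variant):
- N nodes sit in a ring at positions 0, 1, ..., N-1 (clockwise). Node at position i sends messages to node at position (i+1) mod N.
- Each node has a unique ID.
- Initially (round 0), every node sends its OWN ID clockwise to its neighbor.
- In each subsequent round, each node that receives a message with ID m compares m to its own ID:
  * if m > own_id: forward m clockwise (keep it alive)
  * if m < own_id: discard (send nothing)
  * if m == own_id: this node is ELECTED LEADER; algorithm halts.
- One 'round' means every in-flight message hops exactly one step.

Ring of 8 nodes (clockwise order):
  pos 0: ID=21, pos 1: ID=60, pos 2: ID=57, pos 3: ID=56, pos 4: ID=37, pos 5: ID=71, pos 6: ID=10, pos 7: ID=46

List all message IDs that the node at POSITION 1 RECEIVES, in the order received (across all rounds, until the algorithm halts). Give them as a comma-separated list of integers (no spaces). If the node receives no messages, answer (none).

Round 1: pos1(id60) recv 21: drop; pos2(id57) recv 60: fwd; pos3(id56) recv 57: fwd; pos4(id37) recv 56: fwd; pos5(id71) recv 37: drop; pos6(id10) recv 71: fwd; pos7(id46) recv 10: drop; pos0(id21) recv 46: fwd
Round 2: pos3(id56) recv 60: fwd; pos4(id37) recv 57: fwd; pos5(id71) recv 56: drop; pos7(id46) recv 71: fwd; pos1(id60) recv 46: drop
Round 3: pos4(id37) recv 60: fwd; pos5(id71) recv 57: drop; pos0(id21) recv 71: fwd
Round 4: pos5(id71) recv 60: drop; pos1(id60) recv 71: fwd
Round 5: pos2(id57) recv 71: fwd
Round 6: pos3(id56) recv 71: fwd
Round 7: pos4(id37) recv 71: fwd
Round 8: pos5(id71) recv 71: ELECTED

Answer: 21,46,71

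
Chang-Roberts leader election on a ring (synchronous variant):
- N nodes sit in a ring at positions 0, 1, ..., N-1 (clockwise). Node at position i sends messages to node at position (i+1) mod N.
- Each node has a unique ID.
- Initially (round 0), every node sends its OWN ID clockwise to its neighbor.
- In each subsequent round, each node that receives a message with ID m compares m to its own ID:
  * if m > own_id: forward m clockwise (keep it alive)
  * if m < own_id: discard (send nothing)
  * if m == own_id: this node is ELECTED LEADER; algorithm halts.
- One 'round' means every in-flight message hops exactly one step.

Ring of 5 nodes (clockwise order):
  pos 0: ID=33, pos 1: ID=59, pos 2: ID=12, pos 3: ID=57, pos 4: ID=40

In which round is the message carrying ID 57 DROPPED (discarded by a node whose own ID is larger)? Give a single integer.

Round 1: pos1(id59) recv 33: drop; pos2(id12) recv 59: fwd; pos3(id57) recv 12: drop; pos4(id40) recv 57: fwd; pos0(id33) recv 40: fwd
Round 2: pos3(id57) recv 59: fwd; pos0(id33) recv 57: fwd; pos1(id59) recv 40: drop
Round 3: pos4(id40) recv 59: fwd; pos1(id59) recv 57: drop
Round 4: pos0(id33) recv 59: fwd
Round 5: pos1(id59) recv 59: ELECTED
Message ID 57 originates at pos 3; dropped at pos 1 in round 3

Answer: 3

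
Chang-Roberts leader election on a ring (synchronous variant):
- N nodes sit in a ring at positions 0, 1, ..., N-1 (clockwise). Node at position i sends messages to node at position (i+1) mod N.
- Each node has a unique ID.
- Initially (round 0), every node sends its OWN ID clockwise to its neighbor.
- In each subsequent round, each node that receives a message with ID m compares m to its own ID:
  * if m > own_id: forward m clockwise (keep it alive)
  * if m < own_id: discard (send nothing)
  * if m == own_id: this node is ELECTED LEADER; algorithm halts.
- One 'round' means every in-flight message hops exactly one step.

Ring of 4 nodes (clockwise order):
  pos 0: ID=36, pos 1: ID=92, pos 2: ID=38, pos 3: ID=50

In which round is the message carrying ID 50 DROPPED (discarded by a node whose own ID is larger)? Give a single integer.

Answer: 2

Derivation:
Round 1: pos1(id92) recv 36: drop; pos2(id38) recv 92: fwd; pos3(id50) recv 38: drop; pos0(id36) recv 50: fwd
Round 2: pos3(id50) recv 92: fwd; pos1(id92) recv 50: drop
Round 3: pos0(id36) recv 92: fwd
Round 4: pos1(id92) recv 92: ELECTED
Message ID 50 originates at pos 3; dropped at pos 1 in round 2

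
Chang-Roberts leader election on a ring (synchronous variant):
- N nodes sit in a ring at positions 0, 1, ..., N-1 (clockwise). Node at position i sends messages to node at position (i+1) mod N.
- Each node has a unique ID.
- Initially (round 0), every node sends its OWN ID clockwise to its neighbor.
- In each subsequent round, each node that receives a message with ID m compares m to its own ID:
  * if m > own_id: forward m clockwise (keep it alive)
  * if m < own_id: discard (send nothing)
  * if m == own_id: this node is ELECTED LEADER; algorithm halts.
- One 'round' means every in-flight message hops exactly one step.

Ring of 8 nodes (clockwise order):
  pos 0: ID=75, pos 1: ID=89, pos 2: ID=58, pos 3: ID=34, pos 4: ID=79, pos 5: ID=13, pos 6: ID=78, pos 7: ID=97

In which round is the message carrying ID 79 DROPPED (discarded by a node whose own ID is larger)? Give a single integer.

Answer: 3

Derivation:
Round 1: pos1(id89) recv 75: drop; pos2(id58) recv 89: fwd; pos3(id34) recv 58: fwd; pos4(id79) recv 34: drop; pos5(id13) recv 79: fwd; pos6(id78) recv 13: drop; pos7(id97) recv 78: drop; pos0(id75) recv 97: fwd
Round 2: pos3(id34) recv 89: fwd; pos4(id79) recv 58: drop; pos6(id78) recv 79: fwd; pos1(id89) recv 97: fwd
Round 3: pos4(id79) recv 89: fwd; pos7(id97) recv 79: drop; pos2(id58) recv 97: fwd
Round 4: pos5(id13) recv 89: fwd; pos3(id34) recv 97: fwd
Round 5: pos6(id78) recv 89: fwd; pos4(id79) recv 97: fwd
Round 6: pos7(id97) recv 89: drop; pos5(id13) recv 97: fwd
Round 7: pos6(id78) recv 97: fwd
Round 8: pos7(id97) recv 97: ELECTED
Message ID 79 originates at pos 4; dropped at pos 7 in round 3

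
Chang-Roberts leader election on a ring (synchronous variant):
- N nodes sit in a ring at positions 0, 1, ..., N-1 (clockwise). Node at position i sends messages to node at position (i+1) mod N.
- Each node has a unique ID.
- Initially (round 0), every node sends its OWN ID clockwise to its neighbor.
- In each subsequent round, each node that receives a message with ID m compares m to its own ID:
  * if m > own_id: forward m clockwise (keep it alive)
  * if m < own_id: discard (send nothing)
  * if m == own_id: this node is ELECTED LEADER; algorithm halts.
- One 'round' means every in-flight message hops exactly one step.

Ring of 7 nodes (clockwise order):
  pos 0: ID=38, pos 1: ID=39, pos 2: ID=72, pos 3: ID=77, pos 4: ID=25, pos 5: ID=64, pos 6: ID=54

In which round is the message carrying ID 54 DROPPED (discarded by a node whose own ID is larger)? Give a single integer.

Answer: 3

Derivation:
Round 1: pos1(id39) recv 38: drop; pos2(id72) recv 39: drop; pos3(id77) recv 72: drop; pos4(id25) recv 77: fwd; pos5(id64) recv 25: drop; pos6(id54) recv 64: fwd; pos0(id38) recv 54: fwd
Round 2: pos5(id64) recv 77: fwd; pos0(id38) recv 64: fwd; pos1(id39) recv 54: fwd
Round 3: pos6(id54) recv 77: fwd; pos1(id39) recv 64: fwd; pos2(id72) recv 54: drop
Round 4: pos0(id38) recv 77: fwd; pos2(id72) recv 64: drop
Round 5: pos1(id39) recv 77: fwd
Round 6: pos2(id72) recv 77: fwd
Round 7: pos3(id77) recv 77: ELECTED
Message ID 54 originates at pos 6; dropped at pos 2 in round 3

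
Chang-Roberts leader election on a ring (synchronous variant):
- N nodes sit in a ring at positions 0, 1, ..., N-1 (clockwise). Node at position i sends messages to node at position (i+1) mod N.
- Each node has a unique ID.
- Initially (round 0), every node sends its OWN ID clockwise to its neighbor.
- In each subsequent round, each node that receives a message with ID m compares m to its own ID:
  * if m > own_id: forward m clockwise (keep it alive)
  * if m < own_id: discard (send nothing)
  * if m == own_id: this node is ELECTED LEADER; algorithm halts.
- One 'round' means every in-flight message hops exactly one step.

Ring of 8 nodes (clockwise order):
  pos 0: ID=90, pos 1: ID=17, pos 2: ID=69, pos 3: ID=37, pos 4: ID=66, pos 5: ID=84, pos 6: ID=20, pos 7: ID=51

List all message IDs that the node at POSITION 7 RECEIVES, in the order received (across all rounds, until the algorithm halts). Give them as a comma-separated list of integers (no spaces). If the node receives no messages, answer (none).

Round 1: pos1(id17) recv 90: fwd; pos2(id69) recv 17: drop; pos3(id37) recv 69: fwd; pos4(id66) recv 37: drop; pos5(id84) recv 66: drop; pos6(id20) recv 84: fwd; pos7(id51) recv 20: drop; pos0(id90) recv 51: drop
Round 2: pos2(id69) recv 90: fwd; pos4(id66) recv 69: fwd; pos7(id51) recv 84: fwd
Round 3: pos3(id37) recv 90: fwd; pos5(id84) recv 69: drop; pos0(id90) recv 84: drop
Round 4: pos4(id66) recv 90: fwd
Round 5: pos5(id84) recv 90: fwd
Round 6: pos6(id20) recv 90: fwd
Round 7: pos7(id51) recv 90: fwd
Round 8: pos0(id90) recv 90: ELECTED

Answer: 20,84,90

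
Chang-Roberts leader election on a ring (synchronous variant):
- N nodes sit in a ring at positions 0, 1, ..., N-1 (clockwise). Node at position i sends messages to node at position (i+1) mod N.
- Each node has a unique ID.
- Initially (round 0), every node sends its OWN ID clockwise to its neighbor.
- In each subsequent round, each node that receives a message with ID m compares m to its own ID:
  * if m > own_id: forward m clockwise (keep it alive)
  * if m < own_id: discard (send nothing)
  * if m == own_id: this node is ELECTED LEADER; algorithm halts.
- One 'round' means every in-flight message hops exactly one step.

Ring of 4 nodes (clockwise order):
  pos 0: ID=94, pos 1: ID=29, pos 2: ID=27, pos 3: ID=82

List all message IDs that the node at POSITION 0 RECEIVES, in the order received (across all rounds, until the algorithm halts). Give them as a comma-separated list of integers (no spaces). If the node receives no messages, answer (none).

Round 1: pos1(id29) recv 94: fwd; pos2(id27) recv 29: fwd; pos3(id82) recv 27: drop; pos0(id94) recv 82: drop
Round 2: pos2(id27) recv 94: fwd; pos3(id82) recv 29: drop
Round 3: pos3(id82) recv 94: fwd
Round 4: pos0(id94) recv 94: ELECTED

Answer: 82,94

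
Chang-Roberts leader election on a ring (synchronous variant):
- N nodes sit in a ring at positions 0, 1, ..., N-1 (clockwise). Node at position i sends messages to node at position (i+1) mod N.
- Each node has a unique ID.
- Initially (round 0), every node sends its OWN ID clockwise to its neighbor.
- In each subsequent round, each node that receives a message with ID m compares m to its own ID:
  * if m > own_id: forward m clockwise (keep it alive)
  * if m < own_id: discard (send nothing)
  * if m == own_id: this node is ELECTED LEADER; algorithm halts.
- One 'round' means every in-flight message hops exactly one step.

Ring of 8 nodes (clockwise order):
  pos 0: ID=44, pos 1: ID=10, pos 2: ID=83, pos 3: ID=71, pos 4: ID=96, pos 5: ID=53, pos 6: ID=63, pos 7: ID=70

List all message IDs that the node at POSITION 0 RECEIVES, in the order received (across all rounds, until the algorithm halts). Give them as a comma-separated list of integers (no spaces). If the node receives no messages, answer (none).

Answer: 70,96

Derivation:
Round 1: pos1(id10) recv 44: fwd; pos2(id83) recv 10: drop; pos3(id71) recv 83: fwd; pos4(id96) recv 71: drop; pos5(id53) recv 96: fwd; pos6(id63) recv 53: drop; pos7(id70) recv 63: drop; pos0(id44) recv 70: fwd
Round 2: pos2(id83) recv 44: drop; pos4(id96) recv 83: drop; pos6(id63) recv 96: fwd; pos1(id10) recv 70: fwd
Round 3: pos7(id70) recv 96: fwd; pos2(id83) recv 70: drop
Round 4: pos0(id44) recv 96: fwd
Round 5: pos1(id10) recv 96: fwd
Round 6: pos2(id83) recv 96: fwd
Round 7: pos3(id71) recv 96: fwd
Round 8: pos4(id96) recv 96: ELECTED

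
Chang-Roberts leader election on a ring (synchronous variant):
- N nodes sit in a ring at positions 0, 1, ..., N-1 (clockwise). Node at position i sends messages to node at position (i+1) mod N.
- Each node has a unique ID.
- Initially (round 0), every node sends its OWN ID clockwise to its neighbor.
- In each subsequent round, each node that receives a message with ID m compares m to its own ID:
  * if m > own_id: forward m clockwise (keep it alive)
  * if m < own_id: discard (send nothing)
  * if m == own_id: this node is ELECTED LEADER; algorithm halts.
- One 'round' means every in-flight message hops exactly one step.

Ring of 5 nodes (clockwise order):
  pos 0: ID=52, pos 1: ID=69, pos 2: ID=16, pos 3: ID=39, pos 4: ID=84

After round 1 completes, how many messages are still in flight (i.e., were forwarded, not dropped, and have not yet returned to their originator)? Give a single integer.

Answer: 2

Derivation:
Round 1: pos1(id69) recv 52: drop; pos2(id16) recv 69: fwd; pos3(id39) recv 16: drop; pos4(id84) recv 39: drop; pos0(id52) recv 84: fwd
After round 1: 2 messages still in flight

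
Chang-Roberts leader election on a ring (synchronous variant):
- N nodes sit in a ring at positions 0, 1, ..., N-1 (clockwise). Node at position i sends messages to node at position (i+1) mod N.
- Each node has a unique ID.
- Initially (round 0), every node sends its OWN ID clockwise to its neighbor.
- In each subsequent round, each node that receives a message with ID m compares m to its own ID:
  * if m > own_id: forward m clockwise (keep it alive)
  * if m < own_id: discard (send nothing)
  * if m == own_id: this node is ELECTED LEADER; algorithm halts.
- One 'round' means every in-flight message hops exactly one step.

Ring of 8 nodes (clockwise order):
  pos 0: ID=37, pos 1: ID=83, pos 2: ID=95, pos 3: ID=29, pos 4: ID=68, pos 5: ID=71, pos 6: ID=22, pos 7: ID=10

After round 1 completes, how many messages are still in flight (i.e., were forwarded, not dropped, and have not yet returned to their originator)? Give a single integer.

Answer: 3

Derivation:
Round 1: pos1(id83) recv 37: drop; pos2(id95) recv 83: drop; pos3(id29) recv 95: fwd; pos4(id68) recv 29: drop; pos5(id71) recv 68: drop; pos6(id22) recv 71: fwd; pos7(id10) recv 22: fwd; pos0(id37) recv 10: drop
After round 1: 3 messages still in flight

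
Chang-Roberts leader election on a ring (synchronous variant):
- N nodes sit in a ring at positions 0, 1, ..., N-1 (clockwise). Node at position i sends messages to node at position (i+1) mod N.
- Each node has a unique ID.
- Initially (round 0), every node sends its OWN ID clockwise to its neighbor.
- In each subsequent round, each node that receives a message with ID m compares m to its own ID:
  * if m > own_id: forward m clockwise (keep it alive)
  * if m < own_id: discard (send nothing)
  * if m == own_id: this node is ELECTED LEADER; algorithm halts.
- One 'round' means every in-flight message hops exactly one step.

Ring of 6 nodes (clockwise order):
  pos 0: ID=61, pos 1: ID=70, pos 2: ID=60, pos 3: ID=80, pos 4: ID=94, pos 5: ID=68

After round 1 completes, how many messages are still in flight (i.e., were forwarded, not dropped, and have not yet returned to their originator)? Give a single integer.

Answer: 3

Derivation:
Round 1: pos1(id70) recv 61: drop; pos2(id60) recv 70: fwd; pos3(id80) recv 60: drop; pos4(id94) recv 80: drop; pos5(id68) recv 94: fwd; pos0(id61) recv 68: fwd
After round 1: 3 messages still in flight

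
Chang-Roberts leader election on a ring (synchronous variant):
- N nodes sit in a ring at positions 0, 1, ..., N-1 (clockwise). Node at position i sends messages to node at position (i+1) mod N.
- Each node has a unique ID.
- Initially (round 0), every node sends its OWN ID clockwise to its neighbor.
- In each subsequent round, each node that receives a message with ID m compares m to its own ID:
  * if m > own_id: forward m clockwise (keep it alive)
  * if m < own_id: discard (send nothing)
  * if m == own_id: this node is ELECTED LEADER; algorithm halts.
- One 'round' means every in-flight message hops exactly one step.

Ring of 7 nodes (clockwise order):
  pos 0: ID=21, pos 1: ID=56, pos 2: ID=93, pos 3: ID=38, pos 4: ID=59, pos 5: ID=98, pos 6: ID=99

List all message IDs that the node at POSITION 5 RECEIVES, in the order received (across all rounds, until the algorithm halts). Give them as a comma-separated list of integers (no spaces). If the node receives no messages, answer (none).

Round 1: pos1(id56) recv 21: drop; pos2(id93) recv 56: drop; pos3(id38) recv 93: fwd; pos4(id59) recv 38: drop; pos5(id98) recv 59: drop; pos6(id99) recv 98: drop; pos0(id21) recv 99: fwd
Round 2: pos4(id59) recv 93: fwd; pos1(id56) recv 99: fwd
Round 3: pos5(id98) recv 93: drop; pos2(id93) recv 99: fwd
Round 4: pos3(id38) recv 99: fwd
Round 5: pos4(id59) recv 99: fwd
Round 6: pos5(id98) recv 99: fwd
Round 7: pos6(id99) recv 99: ELECTED

Answer: 59,93,99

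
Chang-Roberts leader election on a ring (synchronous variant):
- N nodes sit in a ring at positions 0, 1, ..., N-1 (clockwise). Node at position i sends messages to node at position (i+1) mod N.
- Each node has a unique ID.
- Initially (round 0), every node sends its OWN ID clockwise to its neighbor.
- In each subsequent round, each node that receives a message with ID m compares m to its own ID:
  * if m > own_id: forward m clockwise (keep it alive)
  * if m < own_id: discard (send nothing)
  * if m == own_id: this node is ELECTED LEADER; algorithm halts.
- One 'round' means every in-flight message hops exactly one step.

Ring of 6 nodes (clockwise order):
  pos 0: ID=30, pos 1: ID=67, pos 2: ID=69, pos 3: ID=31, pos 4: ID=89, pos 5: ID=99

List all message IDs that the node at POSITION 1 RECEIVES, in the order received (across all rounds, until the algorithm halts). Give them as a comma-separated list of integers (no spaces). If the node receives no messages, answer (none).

Round 1: pos1(id67) recv 30: drop; pos2(id69) recv 67: drop; pos3(id31) recv 69: fwd; pos4(id89) recv 31: drop; pos5(id99) recv 89: drop; pos0(id30) recv 99: fwd
Round 2: pos4(id89) recv 69: drop; pos1(id67) recv 99: fwd
Round 3: pos2(id69) recv 99: fwd
Round 4: pos3(id31) recv 99: fwd
Round 5: pos4(id89) recv 99: fwd
Round 6: pos5(id99) recv 99: ELECTED

Answer: 30,99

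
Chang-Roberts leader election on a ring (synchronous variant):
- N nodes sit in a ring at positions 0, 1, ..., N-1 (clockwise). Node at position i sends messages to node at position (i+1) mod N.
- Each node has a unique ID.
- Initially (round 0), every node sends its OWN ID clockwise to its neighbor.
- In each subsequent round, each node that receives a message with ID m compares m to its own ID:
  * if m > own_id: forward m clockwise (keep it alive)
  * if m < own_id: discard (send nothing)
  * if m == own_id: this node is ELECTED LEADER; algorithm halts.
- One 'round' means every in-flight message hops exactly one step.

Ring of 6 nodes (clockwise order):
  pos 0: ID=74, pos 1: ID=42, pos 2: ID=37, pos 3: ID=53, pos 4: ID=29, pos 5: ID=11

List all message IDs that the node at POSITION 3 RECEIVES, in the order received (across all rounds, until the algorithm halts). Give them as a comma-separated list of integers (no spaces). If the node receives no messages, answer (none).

Answer: 37,42,74

Derivation:
Round 1: pos1(id42) recv 74: fwd; pos2(id37) recv 42: fwd; pos3(id53) recv 37: drop; pos4(id29) recv 53: fwd; pos5(id11) recv 29: fwd; pos0(id74) recv 11: drop
Round 2: pos2(id37) recv 74: fwd; pos3(id53) recv 42: drop; pos5(id11) recv 53: fwd; pos0(id74) recv 29: drop
Round 3: pos3(id53) recv 74: fwd; pos0(id74) recv 53: drop
Round 4: pos4(id29) recv 74: fwd
Round 5: pos5(id11) recv 74: fwd
Round 6: pos0(id74) recv 74: ELECTED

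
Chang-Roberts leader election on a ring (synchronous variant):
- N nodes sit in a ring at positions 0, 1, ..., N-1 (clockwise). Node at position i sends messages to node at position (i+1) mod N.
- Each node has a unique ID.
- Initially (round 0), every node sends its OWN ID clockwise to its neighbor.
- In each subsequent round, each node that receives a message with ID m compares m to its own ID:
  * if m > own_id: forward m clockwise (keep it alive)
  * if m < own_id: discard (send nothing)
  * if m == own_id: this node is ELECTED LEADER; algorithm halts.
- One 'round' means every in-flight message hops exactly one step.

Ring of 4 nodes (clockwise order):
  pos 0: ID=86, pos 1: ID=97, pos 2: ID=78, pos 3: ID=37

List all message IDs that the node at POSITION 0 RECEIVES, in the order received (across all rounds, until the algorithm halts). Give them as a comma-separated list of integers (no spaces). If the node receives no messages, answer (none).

Answer: 37,78,97

Derivation:
Round 1: pos1(id97) recv 86: drop; pos2(id78) recv 97: fwd; pos3(id37) recv 78: fwd; pos0(id86) recv 37: drop
Round 2: pos3(id37) recv 97: fwd; pos0(id86) recv 78: drop
Round 3: pos0(id86) recv 97: fwd
Round 4: pos1(id97) recv 97: ELECTED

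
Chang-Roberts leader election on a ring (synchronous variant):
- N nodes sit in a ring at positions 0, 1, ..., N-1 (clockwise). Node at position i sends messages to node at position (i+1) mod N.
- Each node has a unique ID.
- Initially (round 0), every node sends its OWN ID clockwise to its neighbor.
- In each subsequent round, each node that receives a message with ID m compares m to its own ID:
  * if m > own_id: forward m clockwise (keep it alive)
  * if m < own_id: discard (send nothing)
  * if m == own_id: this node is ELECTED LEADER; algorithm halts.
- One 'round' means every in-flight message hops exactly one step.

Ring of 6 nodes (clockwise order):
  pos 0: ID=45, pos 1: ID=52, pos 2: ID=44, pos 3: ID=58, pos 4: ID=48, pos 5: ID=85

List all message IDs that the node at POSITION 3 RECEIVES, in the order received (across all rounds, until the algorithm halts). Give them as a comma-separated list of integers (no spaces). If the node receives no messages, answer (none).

Round 1: pos1(id52) recv 45: drop; pos2(id44) recv 52: fwd; pos3(id58) recv 44: drop; pos4(id48) recv 58: fwd; pos5(id85) recv 48: drop; pos0(id45) recv 85: fwd
Round 2: pos3(id58) recv 52: drop; pos5(id85) recv 58: drop; pos1(id52) recv 85: fwd
Round 3: pos2(id44) recv 85: fwd
Round 4: pos3(id58) recv 85: fwd
Round 5: pos4(id48) recv 85: fwd
Round 6: pos5(id85) recv 85: ELECTED

Answer: 44,52,85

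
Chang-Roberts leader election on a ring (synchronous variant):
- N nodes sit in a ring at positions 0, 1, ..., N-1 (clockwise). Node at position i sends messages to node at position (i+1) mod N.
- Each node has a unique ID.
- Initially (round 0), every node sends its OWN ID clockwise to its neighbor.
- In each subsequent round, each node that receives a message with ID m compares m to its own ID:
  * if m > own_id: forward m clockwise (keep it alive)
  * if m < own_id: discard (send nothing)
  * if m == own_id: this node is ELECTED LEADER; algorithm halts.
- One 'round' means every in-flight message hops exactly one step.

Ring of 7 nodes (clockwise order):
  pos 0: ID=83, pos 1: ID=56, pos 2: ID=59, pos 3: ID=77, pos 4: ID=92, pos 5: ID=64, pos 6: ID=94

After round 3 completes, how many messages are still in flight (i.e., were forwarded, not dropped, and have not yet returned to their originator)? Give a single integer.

Round 1: pos1(id56) recv 83: fwd; pos2(id59) recv 56: drop; pos3(id77) recv 59: drop; pos4(id92) recv 77: drop; pos5(id64) recv 92: fwd; pos6(id94) recv 64: drop; pos0(id83) recv 94: fwd
Round 2: pos2(id59) recv 83: fwd; pos6(id94) recv 92: drop; pos1(id56) recv 94: fwd
Round 3: pos3(id77) recv 83: fwd; pos2(id59) recv 94: fwd
After round 3: 2 messages still in flight

Answer: 2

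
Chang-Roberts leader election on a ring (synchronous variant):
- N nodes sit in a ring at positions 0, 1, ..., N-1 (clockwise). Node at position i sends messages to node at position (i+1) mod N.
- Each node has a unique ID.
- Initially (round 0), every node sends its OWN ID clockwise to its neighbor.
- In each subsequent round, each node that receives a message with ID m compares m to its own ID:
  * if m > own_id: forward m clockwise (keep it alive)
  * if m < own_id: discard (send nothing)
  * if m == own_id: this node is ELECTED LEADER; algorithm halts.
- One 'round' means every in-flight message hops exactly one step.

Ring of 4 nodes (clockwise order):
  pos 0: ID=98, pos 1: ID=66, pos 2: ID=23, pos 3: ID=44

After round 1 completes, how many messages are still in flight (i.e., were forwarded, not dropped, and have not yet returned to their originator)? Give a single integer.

Round 1: pos1(id66) recv 98: fwd; pos2(id23) recv 66: fwd; pos3(id44) recv 23: drop; pos0(id98) recv 44: drop
After round 1: 2 messages still in flight

Answer: 2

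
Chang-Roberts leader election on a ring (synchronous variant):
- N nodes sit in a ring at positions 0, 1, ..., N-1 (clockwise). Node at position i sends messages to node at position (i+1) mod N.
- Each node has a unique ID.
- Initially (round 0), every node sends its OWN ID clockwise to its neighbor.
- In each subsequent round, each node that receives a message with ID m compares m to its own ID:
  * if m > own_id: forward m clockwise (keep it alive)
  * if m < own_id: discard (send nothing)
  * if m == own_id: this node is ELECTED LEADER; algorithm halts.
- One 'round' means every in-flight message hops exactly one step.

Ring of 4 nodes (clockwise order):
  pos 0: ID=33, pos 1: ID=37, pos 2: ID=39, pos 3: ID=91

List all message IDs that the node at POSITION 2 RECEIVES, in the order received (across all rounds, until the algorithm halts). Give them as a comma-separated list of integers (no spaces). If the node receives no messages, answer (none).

Round 1: pos1(id37) recv 33: drop; pos2(id39) recv 37: drop; pos3(id91) recv 39: drop; pos0(id33) recv 91: fwd
Round 2: pos1(id37) recv 91: fwd
Round 3: pos2(id39) recv 91: fwd
Round 4: pos3(id91) recv 91: ELECTED

Answer: 37,91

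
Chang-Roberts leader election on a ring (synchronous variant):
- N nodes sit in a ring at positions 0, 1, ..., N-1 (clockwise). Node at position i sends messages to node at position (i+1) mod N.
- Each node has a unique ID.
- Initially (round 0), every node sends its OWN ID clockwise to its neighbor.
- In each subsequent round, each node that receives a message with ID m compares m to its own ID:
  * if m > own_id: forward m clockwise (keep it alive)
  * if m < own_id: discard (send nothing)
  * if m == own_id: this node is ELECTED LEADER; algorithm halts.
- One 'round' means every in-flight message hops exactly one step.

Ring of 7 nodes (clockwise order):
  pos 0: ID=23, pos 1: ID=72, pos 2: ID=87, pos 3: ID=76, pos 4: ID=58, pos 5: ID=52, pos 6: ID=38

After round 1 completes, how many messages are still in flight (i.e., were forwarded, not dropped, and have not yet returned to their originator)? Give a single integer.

Round 1: pos1(id72) recv 23: drop; pos2(id87) recv 72: drop; pos3(id76) recv 87: fwd; pos4(id58) recv 76: fwd; pos5(id52) recv 58: fwd; pos6(id38) recv 52: fwd; pos0(id23) recv 38: fwd
After round 1: 5 messages still in flight

Answer: 5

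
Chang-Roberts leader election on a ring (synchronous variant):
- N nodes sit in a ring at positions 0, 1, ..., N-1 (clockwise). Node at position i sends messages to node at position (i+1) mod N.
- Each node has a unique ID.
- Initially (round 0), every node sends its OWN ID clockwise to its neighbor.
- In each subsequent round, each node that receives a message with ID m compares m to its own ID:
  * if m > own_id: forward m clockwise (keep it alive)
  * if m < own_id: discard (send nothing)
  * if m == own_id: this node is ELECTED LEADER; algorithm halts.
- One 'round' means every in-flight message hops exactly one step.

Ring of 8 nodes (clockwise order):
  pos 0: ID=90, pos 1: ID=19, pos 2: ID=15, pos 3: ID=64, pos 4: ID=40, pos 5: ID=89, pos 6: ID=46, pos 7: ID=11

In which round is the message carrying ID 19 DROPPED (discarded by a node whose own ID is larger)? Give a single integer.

Answer: 2

Derivation:
Round 1: pos1(id19) recv 90: fwd; pos2(id15) recv 19: fwd; pos3(id64) recv 15: drop; pos4(id40) recv 64: fwd; pos5(id89) recv 40: drop; pos6(id46) recv 89: fwd; pos7(id11) recv 46: fwd; pos0(id90) recv 11: drop
Round 2: pos2(id15) recv 90: fwd; pos3(id64) recv 19: drop; pos5(id89) recv 64: drop; pos7(id11) recv 89: fwd; pos0(id90) recv 46: drop
Round 3: pos3(id64) recv 90: fwd; pos0(id90) recv 89: drop
Round 4: pos4(id40) recv 90: fwd
Round 5: pos5(id89) recv 90: fwd
Round 6: pos6(id46) recv 90: fwd
Round 7: pos7(id11) recv 90: fwd
Round 8: pos0(id90) recv 90: ELECTED
Message ID 19 originates at pos 1; dropped at pos 3 in round 2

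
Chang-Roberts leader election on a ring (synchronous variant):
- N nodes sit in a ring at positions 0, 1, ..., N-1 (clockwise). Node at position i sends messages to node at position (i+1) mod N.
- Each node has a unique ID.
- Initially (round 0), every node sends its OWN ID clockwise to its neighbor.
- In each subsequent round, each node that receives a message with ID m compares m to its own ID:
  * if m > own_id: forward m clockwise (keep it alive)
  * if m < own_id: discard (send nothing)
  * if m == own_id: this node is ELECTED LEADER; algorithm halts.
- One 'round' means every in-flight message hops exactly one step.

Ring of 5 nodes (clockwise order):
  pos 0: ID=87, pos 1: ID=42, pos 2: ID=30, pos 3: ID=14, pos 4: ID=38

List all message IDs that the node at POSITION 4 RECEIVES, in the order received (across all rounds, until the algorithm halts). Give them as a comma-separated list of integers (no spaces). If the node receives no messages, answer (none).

Answer: 14,30,42,87

Derivation:
Round 1: pos1(id42) recv 87: fwd; pos2(id30) recv 42: fwd; pos3(id14) recv 30: fwd; pos4(id38) recv 14: drop; pos0(id87) recv 38: drop
Round 2: pos2(id30) recv 87: fwd; pos3(id14) recv 42: fwd; pos4(id38) recv 30: drop
Round 3: pos3(id14) recv 87: fwd; pos4(id38) recv 42: fwd
Round 4: pos4(id38) recv 87: fwd; pos0(id87) recv 42: drop
Round 5: pos0(id87) recv 87: ELECTED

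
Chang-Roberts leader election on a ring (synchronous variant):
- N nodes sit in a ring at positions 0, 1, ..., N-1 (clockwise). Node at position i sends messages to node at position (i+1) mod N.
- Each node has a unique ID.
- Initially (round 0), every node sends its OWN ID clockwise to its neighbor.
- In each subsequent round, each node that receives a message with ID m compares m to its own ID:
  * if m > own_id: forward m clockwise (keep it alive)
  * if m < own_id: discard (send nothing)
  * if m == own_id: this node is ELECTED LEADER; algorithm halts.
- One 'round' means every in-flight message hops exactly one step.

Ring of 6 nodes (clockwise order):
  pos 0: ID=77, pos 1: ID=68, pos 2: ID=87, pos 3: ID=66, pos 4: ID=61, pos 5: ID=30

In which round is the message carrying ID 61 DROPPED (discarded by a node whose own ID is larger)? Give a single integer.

Answer: 2

Derivation:
Round 1: pos1(id68) recv 77: fwd; pos2(id87) recv 68: drop; pos3(id66) recv 87: fwd; pos4(id61) recv 66: fwd; pos5(id30) recv 61: fwd; pos0(id77) recv 30: drop
Round 2: pos2(id87) recv 77: drop; pos4(id61) recv 87: fwd; pos5(id30) recv 66: fwd; pos0(id77) recv 61: drop
Round 3: pos5(id30) recv 87: fwd; pos0(id77) recv 66: drop
Round 4: pos0(id77) recv 87: fwd
Round 5: pos1(id68) recv 87: fwd
Round 6: pos2(id87) recv 87: ELECTED
Message ID 61 originates at pos 4; dropped at pos 0 in round 2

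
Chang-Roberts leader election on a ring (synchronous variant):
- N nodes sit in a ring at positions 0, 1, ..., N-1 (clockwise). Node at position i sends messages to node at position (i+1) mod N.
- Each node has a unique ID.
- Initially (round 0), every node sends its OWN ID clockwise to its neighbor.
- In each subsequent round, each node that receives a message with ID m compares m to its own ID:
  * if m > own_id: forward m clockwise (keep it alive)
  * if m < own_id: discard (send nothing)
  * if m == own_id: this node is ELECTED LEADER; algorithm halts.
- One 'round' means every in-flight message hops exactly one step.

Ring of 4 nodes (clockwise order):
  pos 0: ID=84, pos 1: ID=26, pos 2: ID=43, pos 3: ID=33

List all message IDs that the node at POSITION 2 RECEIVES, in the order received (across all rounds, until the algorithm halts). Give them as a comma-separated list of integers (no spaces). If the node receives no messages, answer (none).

Answer: 26,84

Derivation:
Round 1: pos1(id26) recv 84: fwd; pos2(id43) recv 26: drop; pos3(id33) recv 43: fwd; pos0(id84) recv 33: drop
Round 2: pos2(id43) recv 84: fwd; pos0(id84) recv 43: drop
Round 3: pos3(id33) recv 84: fwd
Round 4: pos0(id84) recv 84: ELECTED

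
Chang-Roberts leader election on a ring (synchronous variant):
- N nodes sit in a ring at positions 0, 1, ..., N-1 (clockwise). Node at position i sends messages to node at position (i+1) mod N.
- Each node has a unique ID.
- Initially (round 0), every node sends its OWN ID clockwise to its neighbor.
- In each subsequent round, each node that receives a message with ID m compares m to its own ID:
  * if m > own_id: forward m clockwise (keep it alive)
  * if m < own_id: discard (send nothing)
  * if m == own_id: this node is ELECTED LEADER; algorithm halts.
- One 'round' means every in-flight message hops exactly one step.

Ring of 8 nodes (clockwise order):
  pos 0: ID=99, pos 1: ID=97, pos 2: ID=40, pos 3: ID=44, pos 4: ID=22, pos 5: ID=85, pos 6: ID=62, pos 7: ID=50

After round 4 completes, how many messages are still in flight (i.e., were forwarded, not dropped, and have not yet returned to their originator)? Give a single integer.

Answer: 2

Derivation:
Round 1: pos1(id97) recv 99: fwd; pos2(id40) recv 97: fwd; pos3(id44) recv 40: drop; pos4(id22) recv 44: fwd; pos5(id85) recv 22: drop; pos6(id62) recv 85: fwd; pos7(id50) recv 62: fwd; pos0(id99) recv 50: drop
Round 2: pos2(id40) recv 99: fwd; pos3(id44) recv 97: fwd; pos5(id85) recv 44: drop; pos7(id50) recv 85: fwd; pos0(id99) recv 62: drop
Round 3: pos3(id44) recv 99: fwd; pos4(id22) recv 97: fwd; pos0(id99) recv 85: drop
Round 4: pos4(id22) recv 99: fwd; pos5(id85) recv 97: fwd
After round 4: 2 messages still in flight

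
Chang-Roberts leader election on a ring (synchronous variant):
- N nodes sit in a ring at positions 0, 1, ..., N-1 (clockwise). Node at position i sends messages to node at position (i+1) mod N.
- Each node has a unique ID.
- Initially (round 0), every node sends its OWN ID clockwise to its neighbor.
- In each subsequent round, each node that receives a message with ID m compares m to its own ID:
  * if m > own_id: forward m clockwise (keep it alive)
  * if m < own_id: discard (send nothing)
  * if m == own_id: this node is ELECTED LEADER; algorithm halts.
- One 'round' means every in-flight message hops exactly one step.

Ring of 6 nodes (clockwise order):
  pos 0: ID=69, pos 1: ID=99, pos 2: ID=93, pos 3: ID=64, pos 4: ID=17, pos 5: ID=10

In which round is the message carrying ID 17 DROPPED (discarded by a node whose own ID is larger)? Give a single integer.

Answer: 2

Derivation:
Round 1: pos1(id99) recv 69: drop; pos2(id93) recv 99: fwd; pos3(id64) recv 93: fwd; pos4(id17) recv 64: fwd; pos5(id10) recv 17: fwd; pos0(id69) recv 10: drop
Round 2: pos3(id64) recv 99: fwd; pos4(id17) recv 93: fwd; pos5(id10) recv 64: fwd; pos0(id69) recv 17: drop
Round 3: pos4(id17) recv 99: fwd; pos5(id10) recv 93: fwd; pos0(id69) recv 64: drop
Round 4: pos5(id10) recv 99: fwd; pos0(id69) recv 93: fwd
Round 5: pos0(id69) recv 99: fwd; pos1(id99) recv 93: drop
Round 6: pos1(id99) recv 99: ELECTED
Message ID 17 originates at pos 4; dropped at pos 0 in round 2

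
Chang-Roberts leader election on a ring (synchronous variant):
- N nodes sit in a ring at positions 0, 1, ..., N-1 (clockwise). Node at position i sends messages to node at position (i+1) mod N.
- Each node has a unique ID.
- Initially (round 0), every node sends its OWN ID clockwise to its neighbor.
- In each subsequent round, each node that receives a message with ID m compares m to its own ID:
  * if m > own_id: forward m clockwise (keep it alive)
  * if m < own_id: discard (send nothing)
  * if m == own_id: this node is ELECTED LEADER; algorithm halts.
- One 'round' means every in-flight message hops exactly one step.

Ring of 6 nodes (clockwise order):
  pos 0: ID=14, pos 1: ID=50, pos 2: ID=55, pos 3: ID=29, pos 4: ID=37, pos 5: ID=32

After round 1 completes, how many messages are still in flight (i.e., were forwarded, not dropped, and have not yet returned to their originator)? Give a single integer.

Round 1: pos1(id50) recv 14: drop; pos2(id55) recv 50: drop; pos3(id29) recv 55: fwd; pos4(id37) recv 29: drop; pos5(id32) recv 37: fwd; pos0(id14) recv 32: fwd
After round 1: 3 messages still in flight

Answer: 3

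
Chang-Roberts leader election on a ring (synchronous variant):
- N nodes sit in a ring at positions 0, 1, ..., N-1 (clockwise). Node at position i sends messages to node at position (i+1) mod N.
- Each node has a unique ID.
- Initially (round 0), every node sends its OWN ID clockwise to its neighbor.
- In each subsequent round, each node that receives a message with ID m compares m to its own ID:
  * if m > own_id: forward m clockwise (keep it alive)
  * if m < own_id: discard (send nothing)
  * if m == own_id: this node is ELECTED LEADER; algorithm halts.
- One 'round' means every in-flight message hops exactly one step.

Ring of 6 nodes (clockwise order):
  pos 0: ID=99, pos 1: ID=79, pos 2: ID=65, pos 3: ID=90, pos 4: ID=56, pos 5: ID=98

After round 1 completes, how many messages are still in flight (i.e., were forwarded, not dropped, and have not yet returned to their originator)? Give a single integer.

Answer: 3

Derivation:
Round 1: pos1(id79) recv 99: fwd; pos2(id65) recv 79: fwd; pos3(id90) recv 65: drop; pos4(id56) recv 90: fwd; pos5(id98) recv 56: drop; pos0(id99) recv 98: drop
After round 1: 3 messages still in flight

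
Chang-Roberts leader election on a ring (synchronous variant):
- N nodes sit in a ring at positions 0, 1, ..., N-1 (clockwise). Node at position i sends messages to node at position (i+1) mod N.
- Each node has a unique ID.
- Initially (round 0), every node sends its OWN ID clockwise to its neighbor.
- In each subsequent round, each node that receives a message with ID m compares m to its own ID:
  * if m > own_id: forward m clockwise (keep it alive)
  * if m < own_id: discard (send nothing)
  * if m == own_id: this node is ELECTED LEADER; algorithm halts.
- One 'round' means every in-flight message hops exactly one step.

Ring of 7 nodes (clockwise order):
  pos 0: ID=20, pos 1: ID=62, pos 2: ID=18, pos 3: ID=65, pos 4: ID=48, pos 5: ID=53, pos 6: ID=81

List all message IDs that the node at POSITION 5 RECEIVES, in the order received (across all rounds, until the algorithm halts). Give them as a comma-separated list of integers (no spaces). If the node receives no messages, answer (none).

Round 1: pos1(id62) recv 20: drop; pos2(id18) recv 62: fwd; pos3(id65) recv 18: drop; pos4(id48) recv 65: fwd; pos5(id53) recv 48: drop; pos6(id81) recv 53: drop; pos0(id20) recv 81: fwd
Round 2: pos3(id65) recv 62: drop; pos5(id53) recv 65: fwd; pos1(id62) recv 81: fwd
Round 3: pos6(id81) recv 65: drop; pos2(id18) recv 81: fwd
Round 4: pos3(id65) recv 81: fwd
Round 5: pos4(id48) recv 81: fwd
Round 6: pos5(id53) recv 81: fwd
Round 7: pos6(id81) recv 81: ELECTED

Answer: 48,65,81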